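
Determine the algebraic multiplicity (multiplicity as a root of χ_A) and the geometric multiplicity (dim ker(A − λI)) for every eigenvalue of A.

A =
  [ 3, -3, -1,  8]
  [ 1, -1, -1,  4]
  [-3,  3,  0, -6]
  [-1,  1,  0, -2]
λ = 0: alg = 4, geom = 2

Step 1 — factor the characteristic polynomial to read off the algebraic multiplicities:
  χ_A(x) = x^4

Step 2 — compute geometric multiplicities via the rank-nullity identity g(λ) = n − rank(A − λI):
  rank(A − (0)·I) = 2, so dim ker(A − (0)·I) = n − 2 = 2

Summary:
  λ = 0: algebraic multiplicity = 4, geometric multiplicity = 2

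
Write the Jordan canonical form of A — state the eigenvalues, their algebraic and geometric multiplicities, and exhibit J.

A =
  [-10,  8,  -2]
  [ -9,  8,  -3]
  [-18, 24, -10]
J_2(-4) ⊕ J_1(-4)

The characteristic polynomial is
  det(x·I − A) = x^3 + 12*x^2 + 48*x + 64 = (x + 4)^3

Eigenvalues and multiplicities (the geometric multiplicity of λ is n − rank(A − λI), which equals the number of Jordan blocks for λ):
  λ = -4: algebraic multiplicity = 3, geometric multiplicity = 2

Determining the block sizes for each eigenvalue:
  λ = -4: 2 blocks summing to 3 forces exactly one block of size 2 and the rest size 1 → block sizes [2, 1]

Assembling the blocks gives a Jordan form
J =
  [-4,  1,  0]
  [ 0, -4,  0]
  [ 0,  0, -4]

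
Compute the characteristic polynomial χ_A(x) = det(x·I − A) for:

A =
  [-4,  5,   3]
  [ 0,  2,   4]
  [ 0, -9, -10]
x^3 + 12*x^2 + 48*x + 64

Expanding det(x·I − A) (e.g. by cofactor expansion or by noting that A is similar to its Jordan form J, which has the same characteristic polynomial as A) gives
  χ_A(x) = x^3 + 12*x^2 + 48*x + 64
which factors as (x + 4)^3. The eigenvalues (with algebraic multiplicities) are λ = -4 with multiplicity 3.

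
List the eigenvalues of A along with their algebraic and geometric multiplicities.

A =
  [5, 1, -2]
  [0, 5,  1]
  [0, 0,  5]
λ = 5: alg = 3, geom = 1

Step 1 — factor the characteristic polynomial to read off the algebraic multiplicities:
  χ_A(x) = (x - 5)^3

Step 2 — compute geometric multiplicities via the rank-nullity identity g(λ) = n − rank(A − λI):
  rank(A − (5)·I) = 2, so dim ker(A − (5)·I) = n − 2 = 1

Summary:
  λ = 5: algebraic multiplicity = 3, geometric multiplicity = 1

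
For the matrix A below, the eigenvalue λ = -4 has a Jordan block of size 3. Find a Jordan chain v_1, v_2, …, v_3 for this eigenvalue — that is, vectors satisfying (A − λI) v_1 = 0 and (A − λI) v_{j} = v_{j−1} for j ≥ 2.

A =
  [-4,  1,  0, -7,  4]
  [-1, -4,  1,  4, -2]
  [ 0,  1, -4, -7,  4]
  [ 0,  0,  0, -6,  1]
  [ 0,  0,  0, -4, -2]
A Jordan chain for λ = -4 of length 3:
v_1 = (-1, 0, -1, 0, 0)ᵀ
v_2 = (0, -1, 0, 0, 0)ᵀ
v_3 = (1, 0, 0, 0, 0)ᵀ

Let N = A − (-4)·I. We want v_3 with N^3 v_3 = 0 but N^2 v_3 ≠ 0; then v_{j-1} := N · v_j for j = 3, …, 2.

Pick v_3 = (1, 0, 0, 0, 0)ᵀ.
Then v_2 = N · v_3 = (0, -1, 0, 0, 0)ᵀ.
Then v_1 = N · v_2 = (-1, 0, -1, 0, 0)ᵀ.

Sanity check: (A − (-4)·I) v_1 = (0, 0, 0, 0, 0)ᵀ = 0. ✓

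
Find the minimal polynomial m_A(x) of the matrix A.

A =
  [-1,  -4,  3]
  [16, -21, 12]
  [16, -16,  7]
x^2 + 10*x + 25

The characteristic polynomial is χ_A(x) = (x + 5)^3, so the eigenvalues are known. The minimal polynomial is
  m_A(x) = Π_λ (x − λ)^{k_λ}
where k_λ is the size of the *largest* Jordan block for λ (equivalently, the smallest k with (A − λI)^k v = 0 for every generalised eigenvector v of λ).

  λ = -5: largest Jordan block has size 2, contributing (x + 5)^2

So m_A(x) = (x + 5)^2 = x^2 + 10*x + 25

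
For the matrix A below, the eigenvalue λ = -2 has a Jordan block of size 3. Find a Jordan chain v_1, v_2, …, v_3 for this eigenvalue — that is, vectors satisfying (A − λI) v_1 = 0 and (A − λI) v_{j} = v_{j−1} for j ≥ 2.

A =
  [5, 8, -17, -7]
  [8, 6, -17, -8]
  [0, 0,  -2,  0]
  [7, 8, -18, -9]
A Jordan chain for λ = -2 of length 3:
v_1 = (-1, 0, 0, -1)ᵀ
v_2 = (-3, -1, 0, -4)ᵀ
v_3 = (2, 0, 1, 0)ᵀ

Let N = A − (-2)·I. We want v_3 with N^3 v_3 = 0 but N^2 v_3 ≠ 0; then v_{j-1} := N · v_j for j = 3, …, 2.

Pick v_3 = (2, 0, 1, 0)ᵀ.
Then v_2 = N · v_3 = (-3, -1, 0, -4)ᵀ.
Then v_1 = N · v_2 = (-1, 0, 0, -1)ᵀ.

Sanity check: (A − (-2)·I) v_1 = (0, 0, 0, 0)ᵀ = 0. ✓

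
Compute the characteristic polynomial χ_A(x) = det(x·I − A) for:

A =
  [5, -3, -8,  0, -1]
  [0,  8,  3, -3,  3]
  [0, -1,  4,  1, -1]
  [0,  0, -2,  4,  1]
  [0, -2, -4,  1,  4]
x^5 - 25*x^4 + 250*x^3 - 1250*x^2 + 3125*x - 3125

Expanding det(x·I − A) (e.g. by cofactor expansion or by noting that A is similar to its Jordan form J, which has the same characteristic polynomial as A) gives
  χ_A(x) = x^5 - 25*x^4 + 250*x^3 - 1250*x^2 + 3125*x - 3125
which factors as (x - 5)^5. The eigenvalues (with algebraic multiplicities) are λ = 5 with multiplicity 5.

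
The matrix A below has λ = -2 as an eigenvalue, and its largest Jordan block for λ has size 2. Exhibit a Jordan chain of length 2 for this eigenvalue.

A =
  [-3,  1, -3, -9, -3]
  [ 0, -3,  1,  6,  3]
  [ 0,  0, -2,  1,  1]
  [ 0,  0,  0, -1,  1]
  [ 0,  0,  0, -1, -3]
A Jordan chain for λ = -2 of length 2:
v_1 = (5, -4, -1, -1, 1)ᵀ
v_2 = (2, -2, 0, -1, 0)ᵀ

Let N = A − (-2)·I. We want v_2 with N^2 v_2 = 0 but N^1 v_2 ≠ 0; then v_{j-1} := N · v_j for j = 2, …, 2.

Pick v_2 = (2, -2, 0, -1, 0)ᵀ.
Then v_1 = N · v_2 = (5, -4, -1, -1, 1)ᵀ.

Sanity check: (A − (-2)·I) v_1 = (0, 0, 0, 0, 0)ᵀ = 0. ✓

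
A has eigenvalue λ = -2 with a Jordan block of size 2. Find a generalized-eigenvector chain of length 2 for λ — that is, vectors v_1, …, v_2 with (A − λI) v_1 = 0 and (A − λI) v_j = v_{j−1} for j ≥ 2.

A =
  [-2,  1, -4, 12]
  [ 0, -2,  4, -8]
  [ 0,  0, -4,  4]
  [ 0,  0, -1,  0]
A Jordan chain for λ = -2 of length 2:
v_1 = (1, 0, 0, 0)ᵀ
v_2 = (0, 1, 0, 0)ᵀ

Let N = A − (-2)·I. We want v_2 with N^2 v_2 = 0 but N^1 v_2 ≠ 0; then v_{j-1} := N · v_j for j = 2, …, 2.

Pick v_2 = (0, 1, 0, 0)ᵀ.
Then v_1 = N · v_2 = (1, 0, 0, 0)ᵀ.

Sanity check: (A − (-2)·I) v_1 = (0, 0, 0, 0)ᵀ = 0. ✓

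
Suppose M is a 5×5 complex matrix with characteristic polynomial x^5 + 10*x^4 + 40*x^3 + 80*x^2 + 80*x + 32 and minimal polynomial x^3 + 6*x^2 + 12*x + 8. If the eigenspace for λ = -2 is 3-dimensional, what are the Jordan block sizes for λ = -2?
Block sizes for λ = -2: [3, 1, 1]

Step 1 — from the characteristic polynomial, algebraic multiplicity of λ = -2 is 5. From dim ker(M − (-2)·I) = 3, there are exactly 3 Jordan blocks for λ = -2.
Step 2 — from the minimal polynomial, the factor (x + 2)^3 tells us the largest block for λ = -2 has size 3.
Step 3 — with total size 5, 3 blocks, and largest block 3, the block sizes (in nonincreasing order) are [3, 1, 1].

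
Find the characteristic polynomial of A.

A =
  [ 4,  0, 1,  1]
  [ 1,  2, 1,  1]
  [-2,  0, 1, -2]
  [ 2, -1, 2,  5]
x^4 - 12*x^3 + 54*x^2 - 108*x + 81

Expanding det(x·I − A) (e.g. by cofactor expansion or by noting that A is similar to its Jordan form J, which has the same characteristic polynomial as A) gives
  χ_A(x) = x^4 - 12*x^3 + 54*x^2 - 108*x + 81
which factors as (x - 3)^4. The eigenvalues (with algebraic multiplicities) are λ = 3 with multiplicity 4.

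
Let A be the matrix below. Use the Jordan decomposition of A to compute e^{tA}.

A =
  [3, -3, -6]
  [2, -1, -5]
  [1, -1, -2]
e^{tA} =
  [-3*t^2/2 + 3*t + 1, -3*t, 9*t^2/2 - 6*t]
  [-t^2/2 + 2*t, 1 - t, 3*t^2/2 - 5*t]
  [-t^2/2 + t, -t, 3*t^2/2 - 2*t + 1]

Strategy: write A = P · J · P⁻¹ where J is a Jordan canonical form, so e^{tA} = P · e^{tJ} · P⁻¹, and e^{tJ} can be computed block-by-block.

A has Jordan form
J =
  [0, 1, 0]
  [0, 0, 1]
  [0, 0, 0]
(up to reordering of blocks).

Per-block formulas:
  For a 3×3 Jordan block J_3(0): exp(t · J_3(0)) = e^(0t)·(I + t·N + (t^2/2)·N^2), where N is the 3×3 nilpotent shift.

After assembling e^{tJ} and conjugating by P, we get:

e^{tA} =
  [-3*t^2/2 + 3*t + 1, -3*t, 9*t^2/2 - 6*t]
  [-t^2/2 + 2*t, 1 - t, 3*t^2/2 - 5*t]
  [-t^2/2 + t, -t, 3*t^2/2 - 2*t + 1]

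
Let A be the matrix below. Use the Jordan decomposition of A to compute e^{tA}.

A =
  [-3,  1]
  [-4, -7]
e^{tA} =
  [2*t*exp(-5*t) + exp(-5*t), t*exp(-5*t)]
  [-4*t*exp(-5*t), -2*t*exp(-5*t) + exp(-5*t)]

Strategy: write A = P · J · P⁻¹ where J is a Jordan canonical form, so e^{tA} = P · e^{tJ} · P⁻¹, and e^{tJ} can be computed block-by-block.

A has Jordan form
J =
  [-5,  1]
  [ 0, -5]
(up to reordering of blocks).

Per-block formulas:
  For a 2×2 Jordan block J_2(-5): exp(t · J_2(-5)) = e^(-5t)·(I + t·N), where N is the 2×2 nilpotent shift.

After assembling e^{tJ} and conjugating by P, we get:

e^{tA} =
  [2*t*exp(-5*t) + exp(-5*t), t*exp(-5*t)]
  [-4*t*exp(-5*t), -2*t*exp(-5*t) + exp(-5*t)]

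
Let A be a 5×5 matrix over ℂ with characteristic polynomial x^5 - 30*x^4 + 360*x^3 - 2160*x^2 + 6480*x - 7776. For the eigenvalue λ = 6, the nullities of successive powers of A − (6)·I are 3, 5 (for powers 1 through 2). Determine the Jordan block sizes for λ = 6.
Block sizes for λ = 6: [2, 2, 1]

From the dimensions of kernels of powers, the number of Jordan blocks of size at least j is d_j − d_{j−1} where d_j = dim ker(N^j) (with d_0 = 0). Computing the differences gives [3, 2].
The number of blocks of size exactly k is (#blocks of size ≥ k) − (#blocks of size ≥ k + 1), so the partition is: 1 block(s) of size 1, 2 block(s) of size 2.
In nonincreasing order the block sizes are [2, 2, 1].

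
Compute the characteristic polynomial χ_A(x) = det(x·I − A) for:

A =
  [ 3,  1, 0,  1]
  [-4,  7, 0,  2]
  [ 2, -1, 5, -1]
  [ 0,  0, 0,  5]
x^4 - 20*x^3 + 150*x^2 - 500*x + 625

Expanding det(x·I − A) (e.g. by cofactor expansion or by noting that A is similar to its Jordan form J, which has the same characteristic polynomial as A) gives
  χ_A(x) = x^4 - 20*x^3 + 150*x^2 - 500*x + 625
which factors as (x - 5)^4. The eigenvalues (with algebraic multiplicities) are λ = 5 with multiplicity 4.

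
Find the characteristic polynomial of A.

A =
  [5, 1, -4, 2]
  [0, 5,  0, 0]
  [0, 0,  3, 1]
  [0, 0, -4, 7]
x^4 - 20*x^3 + 150*x^2 - 500*x + 625

Expanding det(x·I − A) (e.g. by cofactor expansion or by noting that A is similar to its Jordan form J, which has the same characteristic polynomial as A) gives
  χ_A(x) = x^4 - 20*x^3 + 150*x^2 - 500*x + 625
which factors as (x - 5)^4. The eigenvalues (with algebraic multiplicities) are λ = 5 with multiplicity 4.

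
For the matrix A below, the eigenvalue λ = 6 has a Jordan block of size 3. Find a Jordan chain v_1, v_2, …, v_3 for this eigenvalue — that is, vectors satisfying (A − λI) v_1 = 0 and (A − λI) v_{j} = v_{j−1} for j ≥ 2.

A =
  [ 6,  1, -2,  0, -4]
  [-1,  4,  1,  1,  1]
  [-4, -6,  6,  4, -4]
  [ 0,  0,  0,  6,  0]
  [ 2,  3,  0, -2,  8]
A Jordan chain for λ = 6 of length 3:
v_1 = (-1, 0, -2, 0, 1)ᵀ
v_2 = (0, -1, -4, 0, 2)ᵀ
v_3 = (1, 0, 0, 0, 0)ᵀ

Let N = A − (6)·I. We want v_3 with N^3 v_3 = 0 but N^2 v_3 ≠ 0; then v_{j-1} := N · v_j for j = 3, …, 2.

Pick v_3 = (1, 0, 0, 0, 0)ᵀ.
Then v_2 = N · v_3 = (0, -1, -4, 0, 2)ᵀ.
Then v_1 = N · v_2 = (-1, 0, -2, 0, 1)ᵀ.

Sanity check: (A − (6)·I) v_1 = (0, 0, 0, 0, 0)ᵀ = 0. ✓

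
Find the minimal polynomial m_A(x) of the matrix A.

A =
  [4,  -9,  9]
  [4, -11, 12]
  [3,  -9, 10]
x^2 - 2*x + 1

The characteristic polynomial is χ_A(x) = (x - 1)^3, so the eigenvalues are known. The minimal polynomial is
  m_A(x) = Π_λ (x − λ)^{k_λ}
where k_λ is the size of the *largest* Jordan block for λ (equivalently, the smallest k with (A − λI)^k v = 0 for every generalised eigenvector v of λ).

  λ = 1: largest Jordan block has size 2, contributing (x − 1)^2

So m_A(x) = (x - 1)^2 = x^2 - 2*x + 1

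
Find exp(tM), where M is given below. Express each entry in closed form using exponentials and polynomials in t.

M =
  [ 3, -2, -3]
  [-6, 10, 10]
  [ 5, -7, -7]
e^{tM} =
  [-t^2*exp(2*t) + t*exp(2*t) + exp(2*t), 3*t^2*exp(2*t)/2 - 2*t*exp(2*t), 2*t^2*exp(2*t) - 3*t*exp(2*t)]
  [-2*t^2*exp(2*t) - 6*t*exp(2*t), 3*t^2*exp(2*t) + 8*t*exp(2*t) + exp(2*t), 4*t^2*exp(2*t) + 10*t*exp(2*t)]
  [t^2*exp(2*t) + 5*t*exp(2*t), -3*t^2*exp(2*t)/2 - 7*t*exp(2*t), -2*t^2*exp(2*t) - 9*t*exp(2*t) + exp(2*t)]

Strategy: write M = P · J · P⁻¹ where J is a Jordan canonical form, so e^{tM} = P · e^{tJ} · P⁻¹, and e^{tJ} can be computed block-by-block.

M has Jordan form
J =
  [2, 1, 0]
  [0, 2, 1]
  [0, 0, 2]
(up to reordering of blocks).

Per-block formulas:
  For a 3×3 Jordan block J_3(2): exp(t · J_3(2)) = e^(2t)·(I + t·N + (t^2/2)·N^2), where N is the 3×3 nilpotent shift.

After assembling e^{tJ} and conjugating by P, we get:

e^{tM} =
  [-t^2*exp(2*t) + t*exp(2*t) + exp(2*t), 3*t^2*exp(2*t)/2 - 2*t*exp(2*t), 2*t^2*exp(2*t) - 3*t*exp(2*t)]
  [-2*t^2*exp(2*t) - 6*t*exp(2*t), 3*t^2*exp(2*t) + 8*t*exp(2*t) + exp(2*t), 4*t^2*exp(2*t) + 10*t*exp(2*t)]
  [t^2*exp(2*t) + 5*t*exp(2*t), -3*t^2*exp(2*t)/2 - 7*t*exp(2*t), -2*t^2*exp(2*t) - 9*t*exp(2*t) + exp(2*t)]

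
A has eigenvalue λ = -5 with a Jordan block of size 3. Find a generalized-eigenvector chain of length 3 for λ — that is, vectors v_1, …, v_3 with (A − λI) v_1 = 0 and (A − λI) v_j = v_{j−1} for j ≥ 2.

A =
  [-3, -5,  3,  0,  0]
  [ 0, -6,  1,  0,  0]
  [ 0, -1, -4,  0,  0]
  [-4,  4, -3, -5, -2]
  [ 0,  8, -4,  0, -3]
A Jordan chain for λ = -5 of length 3:
v_1 = (0, 0, 0, -2, 0)ᵀ
v_2 = (-2, -2, -2, 1, 4)ᵀ
v_3 = (1, -1, -3, 0, 0)ᵀ

Let N = A − (-5)·I. We want v_3 with N^3 v_3 = 0 but N^2 v_3 ≠ 0; then v_{j-1} := N · v_j for j = 3, …, 2.

Pick v_3 = (1, -1, -3, 0, 0)ᵀ.
Then v_2 = N · v_3 = (-2, -2, -2, 1, 4)ᵀ.
Then v_1 = N · v_2 = (0, 0, 0, -2, 0)ᵀ.

Sanity check: (A − (-5)·I) v_1 = (0, 0, 0, 0, 0)ᵀ = 0. ✓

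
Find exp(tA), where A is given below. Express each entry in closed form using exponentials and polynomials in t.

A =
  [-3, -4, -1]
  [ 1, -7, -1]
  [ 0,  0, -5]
e^{tA} =
  [2*t*exp(-5*t) + exp(-5*t), -4*t*exp(-5*t), t^2*exp(-5*t) - t*exp(-5*t)]
  [t*exp(-5*t), -2*t*exp(-5*t) + exp(-5*t), t^2*exp(-5*t)/2 - t*exp(-5*t)]
  [0, 0, exp(-5*t)]

Strategy: write A = P · J · P⁻¹ where J is a Jordan canonical form, so e^{tA} = P · e^{tJ} · P⁻¹, and e^{tJ} can be computed block-by-block.

A has Jordan form
J =
  [-5,  1,  0]
  [ 0, -5,  1]
  [ 0,  0, -5]
(up to reordering of blocks).

Per-block formulas:
  For a 3×3 Jordan block J_3(-5): exp(t · J_3(-5)) = e^(-5t)·(I + t·N + (t^2/2)·N^2), where N is the 3×3 nilpotent shift.

After assembling e^{tJ} and conjugating by P, we get:

e^{tA} =
  [2*t*exp(-5*t) + exp(-5*t), -4*t*exp(-5*t), t^2*exp(-5*t) - t*exp(-5*t)]
  [t*exp(-5*t), -2*t*exp(-5*t) + exp(-5*t), t^2*exp(-5*t)/2 - t*exp(-5*t)]
  [0, 0, exp(-5*t)]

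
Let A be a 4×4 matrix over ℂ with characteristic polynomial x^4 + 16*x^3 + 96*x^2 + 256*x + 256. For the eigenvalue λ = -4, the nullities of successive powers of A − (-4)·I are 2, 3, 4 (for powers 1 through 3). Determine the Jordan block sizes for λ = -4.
Block sizes for λ = -4: [3, 1]

From the dimensions of kernels of powers, the number of Jordan blocks of size at least j is d_j − d_{j−1} where d_j = dim ker(N^j) (with d_0 = 0). Computing the differences gives [2, 1, 1].
The number of blocks of size exactly k is (#blocks of size ≥ k) − (#blocks of size ≥ k + 1), so the partition is: 1 block(s) of size 1, 1 block(s) of size 3.
In nonincreasing order the block sizes are [3, 1].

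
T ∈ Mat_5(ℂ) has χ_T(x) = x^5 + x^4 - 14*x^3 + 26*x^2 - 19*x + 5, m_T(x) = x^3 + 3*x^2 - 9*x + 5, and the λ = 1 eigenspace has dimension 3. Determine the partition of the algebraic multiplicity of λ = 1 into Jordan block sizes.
Block sizes for λ = 1: [2, 1, 1]

Step 1 — from the characteristic polynomial, algebraic multiplicity of λ = 1 is 4. From dim ker(T − (1)·I) = 3, there are exactly 3 Jordan blocks for λ = 1.
Step 2 — from the minimal polynomial, the factor (x − 1)^2 tells us the largest block for λ = 1 has size 2.
Step 3 — with total size 4, 3 blocks, and largest block 2, the block sizes (in nonincreasing order) are [2, 1, 1].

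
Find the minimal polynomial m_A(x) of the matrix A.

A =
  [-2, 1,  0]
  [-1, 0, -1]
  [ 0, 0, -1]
x^3 + 3*x^2 + 3*x + 1

The characteristic polynomial is χ_A(x) = (x + 1)^3, so the eigenvalues are known. The minimal polynomial is
  m_A(x) = Π_λ (x − λ)^{k_λ}
where k_λ is the size of the *largest* Jordan block for λ (equivalently, the smallest k with (A − λI)^k v = 0 for every generalised eigenvector v of λ).

  λ = -1: largest Jordan block has size 3, contributing (x + 1)^3

So m_A(x) = (x + 1)^3 = x^3 + 3*x^2 + 3*x + 1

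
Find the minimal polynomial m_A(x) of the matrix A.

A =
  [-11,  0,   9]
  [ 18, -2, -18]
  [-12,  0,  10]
x^2 + x - 2

The characteristic polynomial is χ_A(x) = (x - 1)*(x + 2)^2, so the eigenvalues are known. The minimal polynomial is
  m_A(x) = Π_λ (x − λ)^{k_λ}
where k_λ is the size of the *largest* Jordan block for λ (equivalently, the smallest k with (A − λI)^k v = 0 for every generalised eigenvector v of λ).

  λ = -2: largest Jordan block has size 1, contributing (x + 2)
  λ = 1: largest Jordan block has size 1, contributing (x − 1)

So m_A(x) = (x - 1)*(x + 2) = x^2 + x - 2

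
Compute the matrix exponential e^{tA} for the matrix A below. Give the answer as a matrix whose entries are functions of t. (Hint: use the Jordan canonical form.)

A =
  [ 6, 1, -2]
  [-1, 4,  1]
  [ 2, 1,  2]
e^{tA} =
  [-t^2*exp(4*t)/2 + 2*t*exp(4*t) + exp(4*t), t*exp(4*t), t^2*exp(4*t)/2 - 2*t*exp(4*t)]
  [-t*exp(4*t), exp(4*t), t*exp(4*t)]
  [-t^2*exp(4*t)/2 + 2*t*exp(4*t), t*exp(4*t), t^2*exp(4*t)/2 - 2*t*exp(4*t) + exp(4*t)]

Strategy: write A = P · J · P⁻¹ where J is a Jordan canonical form, so e^{tA} = P · e^{tJ} · P⁻¹, and e^{tJ} can be computed block-by-block.

A has Jordan form
J =
  [4, 1, 0]
  [0, 4, 1]
  [0, 0, 4]
(up to reordering of blocks).

Per-block formulas:
  For a 3×3 Jordan block J_3(4): exp(t · J_3(4)) = e^(4t)·(I + t·N + (t^2/2)·N^2), where N is the 3×3 nilpotent shift.

After assembling e^{tJ} and conjugating by P, we get:

e^{tA} =
  [-t^2*exp(4*t)/2 + 2*t*exp(4*t) + exp(4*t), t*exp(4*t), t^2*exp(4*t)/2 - 2*t*exp(4*t)]
  [-t*exp(4*t), exp(4*t), t*exp(4*t)]
  [-t^2*exp(4*t)/2 + 2*t*exp(4*t), t*exp(4*t), t^2*exp(4*t)/2 - 2*t*exp(4*t) + exp(4*t)]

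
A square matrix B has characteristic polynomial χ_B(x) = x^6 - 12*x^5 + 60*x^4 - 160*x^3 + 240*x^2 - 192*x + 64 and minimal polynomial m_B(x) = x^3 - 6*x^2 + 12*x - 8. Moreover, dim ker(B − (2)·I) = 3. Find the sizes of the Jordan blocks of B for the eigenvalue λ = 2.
Block sizes for λ = 2: [3, 2, 1]

Step 1 — from the characteristic polynomial, algebraic multiplicity of λ = 2 is 6. From dim ker(B − (2)·I) = 3, there are exactly 3 Jordan blocks for λ = 2.
Step 2 — from the minimal polynomial, the factor (x − 2)^3 tells us the largest block for λ = 2 has size 3.
Step 3 — with total size 6, 3 blocks, and largest block 3, the block sizes (in nonincreasing order) are [3, 2, 1].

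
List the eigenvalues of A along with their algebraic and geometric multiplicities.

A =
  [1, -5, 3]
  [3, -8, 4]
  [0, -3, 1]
λ = -2: alg = 3, geom = 1

Step 1 — factor the characteristic polynomial to read off the algebraic multiplicities:
  χ_A(x) = (x + 2)^3

Step 2 — compute geometric multiplicities via the rank-nullity identity g(λ) = n − rank(A − λI):
  rank(A − (-2)·I) = 2, so dim ker(A − (-2)·I) = n − 2 = 1

Summary:
  λ = -2: algebraic multiplicity = 3, geometric multiplicity = 1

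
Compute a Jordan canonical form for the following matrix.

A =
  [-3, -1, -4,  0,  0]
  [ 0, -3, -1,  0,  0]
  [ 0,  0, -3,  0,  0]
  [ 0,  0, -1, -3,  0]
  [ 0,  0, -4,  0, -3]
J_3(-3) ⊕ J_1(-3) ⊕ J_1(-3)

The characteristic polynomial is
  det(x·I − A) = x^5 + 15*x^4 + 90*x^3 + 270*x^2 + 405*x + 243 = (x + 3)^5

Eigenvalues and multiplicities (the geometric multiplicity of λ is n − rank(A − λI), which equals the number of Jordan blocks for λ):
  λ = -3: algebraic multiplicity = 5, geometric multiplicity = 3

Determining the block sizes for each eigenvalue:
  λ = -3: with am = 5 and gm = 3, the partition is not yet determined (e.g. several partitions of 5 into 3 parts exist). Let N = A − (-3)·I. Computing rank(N^1) = 2, rank(N^2) = 1, rank(N^3) = 0; the number of blocks of size ≥ j is rank(N^{j−1}) − rank(N^j), giving [3, 1, 1]. So we have 1 block(s) of size 3, 2 block(s) of size 1 → block sizes [3, 1, 1]

Assembling the blocks gives a Jordan form
J =
  [-3,  1,  0,  0,  0]
  [ 0, -3,  1,  0,  0]
  [ 0,  0, -3,  0,  0]
  [ 0,  0,  0, -3,  0]
  [ 0,  0,  0,  0, -3]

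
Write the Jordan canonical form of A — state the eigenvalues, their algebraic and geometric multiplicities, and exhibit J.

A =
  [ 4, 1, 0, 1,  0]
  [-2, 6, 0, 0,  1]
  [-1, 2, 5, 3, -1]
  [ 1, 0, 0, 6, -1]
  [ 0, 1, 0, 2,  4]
J_2(5) ⊕ J_2(5) ⊕ J_1(5)

The characteristic polynomial is
  det(x·I − A) = x^5 - 25*x^4 + 250*x^3 - 1250*x^2 + 3125*x - 3125 = (x - 5)^5

Eigenvalues and multiplicities (the geometric multiplicity of λ is n − rank(A − λI), which equals the number of Jordan blocks for λ):
  λ = 5: algebraic multiplicity = 5, geometric multiplicity = 3

Determining the block sizes for each eigenvalue:
  λ = 5: with am = 5 and gm = 3, the partition is not yet determined (e.g. several partitions of 5 into 3 parts exist). Let N = A − (5)·I. Computing rank(N^1) = 2, rank(N^2) = 0; the number of blocks of size ≥ j is rank(N^{j−1}) − rank(N^j), giving [3, 2]. So we have 2 block(s) of size 2, 1 block(s) of size 1 → block sizes [2, 2, 1]

Assembling the blocks gives a Jordan form
J =
  [5, 1, 0, 0, 0]
  [0, 5, 0, 0, 0]
  [0, 0, 5, 1, 0]
  [0, 0, 0, 5, 0]
  [0, 0, 0, 0, 5]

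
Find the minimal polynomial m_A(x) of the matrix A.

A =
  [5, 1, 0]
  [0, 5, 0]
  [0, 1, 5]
x^2 - 10*x + 25

The characteristic polynomial is χ_A(x) = (x - 5)^3, so the eigenvalues are known. The minimal polynomial is
  m_A(x) = Π_λ (x − λ)^{k_λ}
where k_λ is the size of the *largest* Jordan block for λ (equivalently, the smallest k with (A − λI)^k v = 0 for every generalised eigenvector v of λ).

  λ = 5: largest Jordan block has size 2, contributing (x − 5)^2

So m_A(x) = (x - 5)^2 = x^2 - 10*x + 25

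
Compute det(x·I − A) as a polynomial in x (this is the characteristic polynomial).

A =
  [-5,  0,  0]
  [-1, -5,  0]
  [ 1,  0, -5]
x^3 + 15*x^2 + 75*x + 125

Expanding det(x·I − A) (e.g. by cofactor expansion or by noting that A is similar to its Jordan form J, which has the same characteristic polynomial as A) gives
  χ_A(x) = x^3 + 15*x^2 + 75*x + 125
which factors as (x + 5)^3. The eigenvalues (with algebraic multiplicities) are λ = -5 with multiplicity 3.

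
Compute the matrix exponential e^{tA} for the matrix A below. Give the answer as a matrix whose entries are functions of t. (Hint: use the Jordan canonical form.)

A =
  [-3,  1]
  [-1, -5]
e^{tA} =
  [t*exp(-4*t) + exp(-4*t), t*exp(-4*t)]
  [-t*exp(-4*t), -t*exp(-4*t) + exp(-4*t)]

Strategy: write A = P · J · P⁻¹ where J is a Jordan canonical form, so e^{tA} = P · e^{tJ} · P⁻¹, and e^{tJ} can be computed block-by-block.

A has Jordan form
J =
  [-4,  1]
  [ 0, -4]
(up to reordering of blocks).

Per-block formulas:
  For a 2×2 Jordan block J_2(-4): exp(t · J_2(-4)) = e^(-4t)·(I + t·N), where N is the 2×2 nilpotent shift.

After assembling e^{tJ} and conjugating by P, we get:

e^{tA} =
  [t*exp(-4*t) + exp(-4*t), t*exp(-4*t)]
  [-t*exp(-4*t), -t*exp(-4*t) + exp(-4*t)]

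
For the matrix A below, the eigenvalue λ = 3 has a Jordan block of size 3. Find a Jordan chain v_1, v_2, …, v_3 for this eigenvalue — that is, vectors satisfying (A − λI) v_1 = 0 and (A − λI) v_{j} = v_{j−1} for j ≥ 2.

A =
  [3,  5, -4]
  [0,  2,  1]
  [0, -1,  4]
A Jordan chain for λ = 3 of length 3:
v_1 = (-1, 0, 0)ᵀ
v_2 = (5, -1, -1)ᵀ
v_3 = (0, 1, 0)ᵀ

Let N = A − (3)·I. We want v_3 with N^3 v_3 = 0 but N^2 v_3 ≠ 0; then v_{j-1} := N · v_j for j = 3, …, 2.

Pick v_3 = (0, 1, 0)ᵀ.
Then v_2 = N · v_3 = (5, -1, -1)ᵀ.
Then v_1 = N · v_2 = (-1, 0, 0)ᵀ.

Sanity check: (A − (3)·I) v_1 = (0, 0, 0)ᵀ = 0. ✓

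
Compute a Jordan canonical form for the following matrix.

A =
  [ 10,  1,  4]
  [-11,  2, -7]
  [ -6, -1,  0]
J_3(4)

The characteristic polynomial is
  det(x·I − A) = x^3 - 12*x^2 + 48*x - 64 = (x - 4)^3

Eigenvalues and multiplicities (the geometric multiplicity of λ is n − rank(A − λI), which equals the number of Jordan blocks for λ):
  λ = 4: algebraic multiplicity = 3, geometric multiplicity = 1

Determining the block sizes for each eigenvalue:
  λ = 4: one block (gm = 1), so the single block has size am = 3 → block sizes [3]

Assembling the blocks gives a Jordan form
J =
  [4, 1, 0]
  [0, 4, 1]
  [0, 0, 4]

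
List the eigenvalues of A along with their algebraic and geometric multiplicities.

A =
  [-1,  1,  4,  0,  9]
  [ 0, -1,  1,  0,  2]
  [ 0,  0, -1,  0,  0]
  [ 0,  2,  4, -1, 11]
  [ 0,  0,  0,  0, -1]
λ = -1: alg = 5, geom = 2

Step 1 — factor the characteristic polynomial to read off the algebraic multiplicities:
  χ_A(x) = (x + 1)^5

Step 2 — compute geometric multiplicities via the rank-nullity identity g(λ) = n − rank(A − λI):
  rank(A − (-1)·I) = 3, so dim ker(A − (-1)·I) = n − 3 = 2

Summary:
  λ = -1: algebraic multiplicity = 5, geometric multiplicity = 2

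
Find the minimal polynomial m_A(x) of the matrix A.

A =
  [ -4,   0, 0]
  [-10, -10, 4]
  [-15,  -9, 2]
x^2 + 8*x + 16

The characteristic polynomial is χ_A(x) = (x + 4)^3, so the eigenvalues are known. The minimal polynomial is
  m_A(x) = Π_λ (x − λ)^{k_λ}
where k_λ is the size of the *largest* Jordan block for λ (equivalently, the smallest k with (A − λI)^k v = 0 for every generalised eigenvector v of λ).

  λ = -4: largest Jordan block has size 2, contributing (x + 4)^2

So m_A(x) = (x + 4)^2 = x^2 + 8*x + 16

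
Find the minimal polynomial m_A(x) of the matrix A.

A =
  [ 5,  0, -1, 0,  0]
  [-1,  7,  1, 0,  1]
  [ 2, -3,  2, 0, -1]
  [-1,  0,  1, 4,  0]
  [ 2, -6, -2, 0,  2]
x^3 - 12*x^2 + 48*x - 64

The characteristic polynomial is χ_A(x) = (x - 4)^5, so the eigenvalues are known. The minimal polynomial is
  m_A(x) = Π_λ (x − λ)^{k_λ}
where k_λ is the size of the *largest* Jordan block for λ (equivalently, the smallest k with (A − λI)^k v = 0 for every generalised eigenvector v of λ).

  λ = 4: largest Jordan block has size 3, contributing (x − 4)^3

So m_A(x) = (x - 4)^3 = x^3 - 12*x^2 + 48*x - 64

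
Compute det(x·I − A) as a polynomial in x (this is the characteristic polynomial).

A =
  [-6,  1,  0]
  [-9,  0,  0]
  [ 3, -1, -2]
x^3 + 8*x^2 + 21*x + 18

Expanding det(x·I − A) (e.g. by cofactor expansion or by noting that A is similar to its Jordan form J, which has the same characteristic polynomial as A) gives
  χ_A(x) = x^3 + 8*x^2 + 21*x + 18
which factors as (x + 2)*(x + 3)^2. The eigenvalues (with algebraic multiplicities) are λ = -3 with multiplicity 2, λ = -2 with multiplicity 1.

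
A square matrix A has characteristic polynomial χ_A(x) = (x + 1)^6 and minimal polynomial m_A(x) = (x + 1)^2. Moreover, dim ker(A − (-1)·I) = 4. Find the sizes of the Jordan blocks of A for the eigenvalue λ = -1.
Block sizes for λ = -1: [2, 2, 1, 1]

Step 1 — from the characteristic polynomial, algebraic multiplicity of λ = -1 is 6. From dim ker(A − (-1)·I) = 4, there are exactly 4 Jordan blocks for λ = -1.
Step 2 — from the minimal polynomial, the factor (x + 1)^2 tells us the largest block for λ = -1 has size 2.
Step 3 — with total size 6, 4 blocks, and largest block 2, the block sizes (in nonincreasing order) are [2, 2, 1, 1].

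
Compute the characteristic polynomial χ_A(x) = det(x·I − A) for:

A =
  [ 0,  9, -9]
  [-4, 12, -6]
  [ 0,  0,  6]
x^3 - 18*x^2 + 108*x - 216

Expanding det(x·I − A) (e.g. by cofactor expansion or by noting that A is similar to its Jordan form J, which has the same characteristic polynomial as A) gives
  χ_A(x) = x^3 - 18*x^2 + 108*x - 216
which factors as (x - 6)^3. The eigenvalues (with algebraic multiplicities) are λ = 6 with multiplicity 3.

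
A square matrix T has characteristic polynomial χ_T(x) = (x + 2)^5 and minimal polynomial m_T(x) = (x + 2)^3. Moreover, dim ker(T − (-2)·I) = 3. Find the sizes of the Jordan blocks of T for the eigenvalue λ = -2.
Block sizes for λ = -2: [3, 1, 1]

Step 1 — from the characteristic polynomial, algebraic multiplicity of λ = -2 is 5. From dim ker(T − (-2)·I) = 3, there are exactly 3 Jordan blocks for λ = -2.
Step 2 — from the minimal polynomial, the factor (x + 2)^3 tells us the largest block for λ = -2 has size 3.
Step 3 — with total size 5, 3 blocks, and largest block 3, the block sizes (in nonincreasing order) are [3, 1, 1].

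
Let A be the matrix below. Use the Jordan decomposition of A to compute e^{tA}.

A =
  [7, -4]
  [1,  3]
e^{tA} =
  [2*t*exp(5*t) + exp(5*t), -4*t*exp(5*t)]
  [t*exp(5*t), -2*t*exp(5*t) + exp(5*t)]

Strategy: write A = P · J · P⁻¹ where J is a Jordan canonical form, so e^{tA} = P · e^{tJ} · P⁻¹, and e^{tJ} can be computed block-by-block.

A has Jordan form
J =
  [5, 1]
  [0, 5]
(up to reordering of blocks).

Per-block formulas:
  For a 2×2 Jordan block J_2(5): exp(t · J_2(5)) = e^(5t)·(I + t·N), where N is the 2×2 nilpotent shift.

After assembling e^{tJ} and conjugating by P, we get:

e^{tA} =
  [2*t*exp(5*t) + exp(5*t), -4*t*exp(5*t)]
  [t*exp(5*t), -2*t*exp(5*t) + exp(5*t)]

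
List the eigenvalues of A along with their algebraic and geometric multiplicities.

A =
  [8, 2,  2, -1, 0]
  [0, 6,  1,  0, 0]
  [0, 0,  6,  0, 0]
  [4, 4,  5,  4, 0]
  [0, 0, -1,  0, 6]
λ = 6: alg = 5, geom = 3

Step 1 — factor the characteristic polynomial to read off the algebraic multiplicities:
  χ_A(x) = (x - 6)^5

Step 2 — compute geometric multiplicities via the rank-nullity identity g(λ) = n − rank(A − λI):
  rank(A − (6)·I) = 2, so dim ker(A − (6)·I) = n − 2 = 3

Summary:
  λ = 6: algebraic multiplicity = 5, geometric multiplicity = 3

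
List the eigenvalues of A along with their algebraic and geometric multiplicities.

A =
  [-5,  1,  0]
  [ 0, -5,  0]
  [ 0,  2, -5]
λ = -5: alg = 3, geom = 2

Step 1 — factor the characteristic polynomial to read off the algebraic multiplicities:
  χ_A(x) = (x + 5)^3

Step 2 — compute geometric multiplicities via the rank-nullity identity g(λ) = n − rank(A − λI):
  rank(A − (-5)·I) = 1, so dim ker(A − (-5)·I) = n − 1 = 2

Summary:
  λ = -5: algebraic multiplicity = 3, geometric multiplicity = 2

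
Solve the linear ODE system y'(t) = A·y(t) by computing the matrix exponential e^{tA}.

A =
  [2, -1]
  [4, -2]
e^{tA} =
  [2*t + 1, -t]
  [4*t, 1 - 2*t]

Strategy: write A = P · J · P⁻¹ where J is a Jordan canonical form, so e^{tA} = P · e^{tJ} · P⁻¹, and e^{tJ} can be computed block-by-block.

A has Jordan form
J =
  [0, 1]
  [0, 0]
(up to reordering of blocks).

Per-block formulas:
  For a 2×2 Jordan block J_2(0): exp(t · J_2(0)) = e^(0t)·(I + t·N), where N is the 2×2 nilpotent shift.

After assembling e^{tJ} and conjugating by P, we get:

e^{tA} =
  [2*t + 1, -t]
  [4*t, 1 - 2*t]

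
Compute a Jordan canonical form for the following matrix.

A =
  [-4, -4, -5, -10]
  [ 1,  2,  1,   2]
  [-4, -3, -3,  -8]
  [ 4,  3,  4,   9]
J_3(1) ⊕ J_1(1)

The characteristic polynomial is
  det(x·I − A) = x^4 - 4*x^3 + 6*x^2 - 4*x + 1 = (x - 1)^4

Eigenvalues and multiplicities (the geometric multiplicity of λ is n − rank(A − λI), which equals the number of Jordan blocks for λ):
  λ = 1: algebraic multiplicity = 4, geometric multiplicity = 2

Determining the block sizes for each eigenvalue:
  λ = 1: with am = 4 and gm = 2, the partition is not yet determined (e.g. several partitions of 4 into 2 parts exist). Let N = A − (1)·I. Computing rank(N^1) = 2, rank(N^2) = 1, rank(N^3) = 0; the number of blocks of size ≥ j is rank(N^{j−1}) − rank(N^j), giving [2, 1, 1]. So we have 1 block(s) of size 3, 1 block(s) of size 1 → block sizes [3, 1]

Assembling the blocks gives a Jordan form
J =
  [1, 1, 0, 0]
  [0, 1, 1, 0]
  [0, 0, 1, 0]
  [0, 0, 0, 1]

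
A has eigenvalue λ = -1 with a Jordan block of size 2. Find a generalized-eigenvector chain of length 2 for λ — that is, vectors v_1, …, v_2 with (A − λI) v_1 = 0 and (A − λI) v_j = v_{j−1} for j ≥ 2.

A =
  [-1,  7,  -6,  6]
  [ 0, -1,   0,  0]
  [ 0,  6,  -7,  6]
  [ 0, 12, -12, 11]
A Jordan chain for λ = -1 of length 2:
v_1 = (1, 0, 0, 0)ᵀ
v_2 = (0, 1, 1, 0)ᵀ

Let N = A − (-1)·I. We want v_2 with N^2 v_2 = 0 but N^1 v_2 ≠ 0; then v_{j-1} := N · v_j for j = 2, …, 2.

Pick v_2 = (0, 1, 1, 0)ᵀ.
Then v_1 = N · v_2 = (1, 0, 0, 0)ᵀ.

Sanity check: (A − (-1)·I) v_1 = (0, 0, 0, 0)ᵀ = 0. ✓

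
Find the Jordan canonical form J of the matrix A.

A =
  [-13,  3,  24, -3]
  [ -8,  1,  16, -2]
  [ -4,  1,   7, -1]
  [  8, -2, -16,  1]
J_2(-1) ⊕ J_1(-1) ⊕ J_1(-1)

The characteristic polynomial is
  det(x·I − A) = x^4 + 4*x^3 + 6*x^2 + 4*x + 1 = (x + 1)^4

Eigenvalues and multiplicities (the geometric multiplicity of λ is n − rank(A − λI), which equals the number of Jordan blocks for λ):
  λ = -1: algebraic multiplicity = 4, geometric multiplicity = 3

Determining the block sizes for each eigenvalue:
  λ = -1: 3 blocks summing to 4 forces exactly one block of size 2 and the rest size 1 → block sizes [2, 1, 1]

Assembling the blocks gives a Jordan form
J =
  [-1,  1,  0,  0]
  [ 0, -1,  0,  0]
  [ 0,  0, -1,  0]
  [ 0,  0,  0, -1]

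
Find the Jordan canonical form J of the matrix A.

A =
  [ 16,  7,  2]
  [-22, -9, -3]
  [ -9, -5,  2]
J_3(3)

The characteristic polynomial is
  det(x·I − A) = x^3 - 9*x^2 + 27*x - 27 = (x - 3)^3

Eigenvalues and multiplicities (the geometric multiplicity of λ is n − rank(A − λI), which equals the number of Jordan blocks for λ):
  λ = 3: algebraic multiplicity = 3, geometric multiplicity = 1

Determining the block sizes for each eigenvalue:
  λ = 3: one block (gm = 1), so the single block has size am = 3 → block sizes [3]

Assembling the blocks gives a Jordan form
J =
  [3, 1, 0]
  [0, 3, 1]
  [0, 0, 3]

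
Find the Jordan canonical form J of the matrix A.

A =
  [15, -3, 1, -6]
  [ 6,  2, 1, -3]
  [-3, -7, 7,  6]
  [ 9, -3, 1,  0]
J_3(6) ⊕ J_1(6)

The characteristic polynomial is
  det(x·I − A) = x^4 - 24*x^3 + 216*x^2 - 864*x + 1296 = (x - 6)^4

Eigenvalues and multiplicities (the geometric multiplicity of λ is n − rank(A − λI), which equals the number of Jordan blocks for λ):
  λ = 6: algebraic multiplicity = 4, geometric multiplicity = 2

Determining the block sizes for each eigenvalue:
  λ = 6: with am = 4 and gm = 2, the partition is not yet determined (e.g. several partitions of 4 into 2 parts exist). Let N = A − (6)·I. Computing rank(N^1) = 2, rank(N^2) = 1, rank(N^3) = 0; the number of blocks of size ≥ j is rank(N^{j−1}) − rank(N^j), giving [2, 1, 1]. So we have 1 block(s) of size 3, 1 block(s) of size 1 → block sizes [3, 1]

Assembling the blocks gives a Jordan form
J =
  [6, 1, 0, 0]
  [0, 6, 1, 0]
  [0, 0, 6, 0]
  [0, 0, 0, 6]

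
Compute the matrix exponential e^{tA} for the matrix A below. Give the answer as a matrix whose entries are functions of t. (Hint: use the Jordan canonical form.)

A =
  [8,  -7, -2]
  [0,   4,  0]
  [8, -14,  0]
e^{tA} =
  [4*t*exp(4*t) + exp(4*t), -7*t*exp(4*t), -2*t*exp(4*t)]
  [0, exp(4*t), 0]
  [8*t*exp(4*t), -14*t*exp(4*t), -4*t*exp(4*t) + exp(4*t)]

Strategy: write A = P · J · P⁻¹ where J is a Jordan canonical form, so e^{tA} = P · e^{tJ} · P⁻¹, and e^{tJ} can be computed block-by-block.

A has Jordan form
J =
  [4, 1, 0]
  [0, 4, 0]
  [0, 0, 4]
(up to reordering of blocks).

Per-block formulas:
  For a 1×1 block at λ = 4: exp(t · [4]) = [e^(4t)].
  For a 2×2 Jordan block J_2(4): exp(t · J_2(4)) = e^(4t)·(I + t·N), where N is the 2×2 nilpotent shift.

After assembling e^{tJ} and conjugating by P, we get:

e^{tA} =
  [4*t*exp(4*t) + exp(4*t), -7*t*exp(4*t), -2*t*exp(4*t)]
  [0, exp(4*t), 0]
  [8*t*exp(4*t), -14*t*exp(4*t), -4*t*exp(4*t) + exp(4*t)]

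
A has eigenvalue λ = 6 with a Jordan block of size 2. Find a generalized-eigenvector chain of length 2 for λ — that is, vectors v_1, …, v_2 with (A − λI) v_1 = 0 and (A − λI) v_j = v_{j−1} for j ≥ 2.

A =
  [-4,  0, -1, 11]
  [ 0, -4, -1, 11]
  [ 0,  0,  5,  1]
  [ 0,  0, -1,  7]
A Jordan chain for λ = 6 of length 2:
v_1 = (-1, -1, -1, -1)ᵀ
v_2 = (0, 0, 1, 0)ᵀ

Let N = A − (6)·I. We want v_2 with N^2 v_2 = 0 but N^1 v_2 ≠ 0; then v_{j-1} := N · v_j for j = 2, …, 2.

Pick v_2 = (0, 0, 1, 0)ᵀ.
Then v_1 = N · v_2 = (-1, -1, -1, -1)ᵀ.

Sanity check: (A − (6)·I) v_1 = (0, 0, 0, 0)ᵀ = 0. ✓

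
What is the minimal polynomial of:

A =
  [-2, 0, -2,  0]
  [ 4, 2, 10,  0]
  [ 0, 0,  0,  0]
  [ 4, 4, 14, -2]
x^3 - 4*x

The characteristic polynomial is χ_A(x) = x*(x - 2)*(x + 2)^2, so the eigenvalues are known. The minimal polynomial is
  m_A(x) = Π_λ (x − λ)^{k_λ}
where k_λ is the size of the *largest* Jordan block for λ (equivalently, the smallest k with (A − λI)^k v = 0 for every generalised eigenvector v of λ).

  λ = -2: largest Jordan block has size 1, contributing (x + 2)
  λ = 0: largest Jordan block has size 1, contributing (x − 0)
  λ = 2: largest Jordan block has size 1, contributing (x − 2)

So m_A(x) = x*(x - 2)*(x + 2) = x^3 - 4*x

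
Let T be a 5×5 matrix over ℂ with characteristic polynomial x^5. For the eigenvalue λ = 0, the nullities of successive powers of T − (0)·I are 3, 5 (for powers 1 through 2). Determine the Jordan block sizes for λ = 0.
Block sizes for λ = 0: [2, 2, 1]

From the dimensions of kernels of powers, the number of Jordan blocks of size at least j is d_j − d_{j−1} where d_j = dim ker(N^j) (with d_0 = 0). Computing the differences gives [3, 2].
The number of blocks of size exactly k is (#blocks of size ≥ k) − (#blocks of size ≥ k + 1), so the partition is: 1 block(s) of size 1, 2 block(s) of size 2.
In nonincreasing order the block sizes are [2, 2, 1].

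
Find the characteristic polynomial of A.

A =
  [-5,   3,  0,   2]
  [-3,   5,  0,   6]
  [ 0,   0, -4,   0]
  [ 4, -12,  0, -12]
x^4 + 16*x^3 + 96*x^2 + 256*x + 256

Expanding det(x·I − A) (e.g. by cofactor expansion or by noting that A is similar to its Jordan form J, which has the same characteristic polynomial as A) gives
  χ_A(x) = x^4 + 16*x^3 + 96*x^2 + 256*x + 256
which factors as (x + 4)^4. The eigenvalues (with algebraic multiplicities) are λ = -4 with multiplicity 4.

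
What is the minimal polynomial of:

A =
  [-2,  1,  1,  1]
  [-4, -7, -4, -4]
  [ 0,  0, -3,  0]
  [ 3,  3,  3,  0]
x^2 + 6*x + 9

The characteristic polynomial is χ_A(x) = (x + 3)^4, so the eigenvalues are known. The minimal polynomial is
  m_A(x) = Π_λ (x − λ)^{k_λ}
where k_λ is the size of the *largest* Jordan block for λ (equivalently, the smallest k with (A − λI)^k v = 0 for every generalised eigenvector v of λ).

  λ = -3: largest Jordan block has size 2, contributing (x + 3)^2

So m_A(x) = (x + 3)^2 = x^2 + 6*x + 9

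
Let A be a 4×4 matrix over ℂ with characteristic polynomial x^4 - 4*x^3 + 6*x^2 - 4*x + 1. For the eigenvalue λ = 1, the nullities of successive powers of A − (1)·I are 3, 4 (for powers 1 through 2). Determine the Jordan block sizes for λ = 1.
Block sizes for λ = 1: [2, 1, 1]

From the dimensions of kernels of powers, the number of Jordan blocks of size at least j is d_j − d_{j−1} where d_j = dim ker(N^j) (with d_0 = 0). Computing the differences gives [3, 1].
The number of blocks of size exactly k is (#blocks of size ≥ k) − (#blocks of size ≥ k + 1), so the partition is: 2 block(s) of size 1, 1 block(s) of size 2.
In nonincreasing order the block sizes are [2, 1, 1].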